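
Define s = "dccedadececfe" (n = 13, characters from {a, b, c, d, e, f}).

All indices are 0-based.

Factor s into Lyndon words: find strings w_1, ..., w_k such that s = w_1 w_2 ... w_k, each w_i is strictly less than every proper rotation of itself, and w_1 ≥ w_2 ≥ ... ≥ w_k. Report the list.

["d", "cced", "adececfe"]

emit factor 1: 'd' (i=0, period=1)
emit factor 2: 'cced' (i=1, period=4)
emit factor 3: 'adececfe' (i=5, period=8)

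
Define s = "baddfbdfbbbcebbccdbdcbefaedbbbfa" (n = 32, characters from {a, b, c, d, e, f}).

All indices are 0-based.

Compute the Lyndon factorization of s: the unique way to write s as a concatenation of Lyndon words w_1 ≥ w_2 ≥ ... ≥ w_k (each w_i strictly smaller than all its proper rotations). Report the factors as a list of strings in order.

["b", "addfbdfbbbcebbccdbdcbefaedbbbf", "a"]

emit factor 1: 'b' (i=0, period=1)
emit factor 2: 'addfbdfbbbcebbccdbdcbefaedbbbf' (i=1, period=30)
emit factor 3: 'a' (i=31, period=1)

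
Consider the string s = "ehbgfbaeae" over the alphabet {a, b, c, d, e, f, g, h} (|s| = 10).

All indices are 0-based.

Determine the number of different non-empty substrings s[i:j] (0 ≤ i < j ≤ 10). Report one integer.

rank→(start, suffix):
  0 → (8, 'ae')
  1 → (6, 'aeae')
  2 → (5, 'baeae')
  3 → (2, 'bgfbaeae')
  4 → (9, 'e')
  5 → (7, 'eae')
  6 → (0, 'ehbgfbaeae')
  7 → (4, 'fbaeae')
  8 → (3, 'gfbaeae')
  9 → (1, 'hbgfbaeae')

SA = [8, 6, 5, 2, 9, 7, 0, 4, 3, 1]
[i] adj suffixes → lcp
  [1] 8/6 → 2 ('ae')
  [2] 6/5 → 0 ('')
  [3] 5/2 → 1 ('b')
  [4] 2/9 → 0 ('')
  [5] 9/7 → 1 ('e')
  [6] 7/0 → 1 ('e')
  [7] 0/4 → 0 ('')
  [8] 4/3 → 0 ('')
  [9] 3/1 → 0 ('')

n(n+1)/2 = 10·11/2 = 55
Σ LCP = 0 + 2 + 0 + 1 + 0 + 1 + 1 + 0 + 0 + 0 = 5
distinct = 55 − 5 = 50

50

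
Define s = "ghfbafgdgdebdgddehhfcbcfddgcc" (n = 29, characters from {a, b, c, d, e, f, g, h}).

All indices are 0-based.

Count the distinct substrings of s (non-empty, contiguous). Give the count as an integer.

rank | idx | suffix
   0 |   4 | afgdgdebdgddehhfcbcfddgcc
   1 |   3 | bafgdgdebdgddehhfcbcfddgcc
   2 |  21 | bcfddgcc
   3 |  11 | bdgddehhfcbcfddgcc
   4 |  28 | c
   5 |  20 | cbcfddgcc
   6 |  27 | cc
   7 |  22 | cfddgcc
   8 |  14 | ddehhfcbcfddgcc
   9 |  24 | ddgcc
  10 |   9 | debdgddehhfcbcfddgcc
  11 |  15 | dehhfcbcfddgcc
  12 |  25 | dgcc
  13 |  12 | dgddehhfcbcfddgcc
  14 |   7 | dgdebdgddehhfcbcfddgcc
  15 |  10 | ebdgddehhfcbcfddgcc
  16 |  16 | ehhfcbcfddgcc
  17 |   2 | fbafgdgdebdgddehhfcbcfddgcc
  18 |  19 | fcbcfddgcc
  19 |  23 | fddgcc
  20 |   5 | fgdgdebdgddehhfcbcfddgcc
  21 |  26 | gcc
  22 |  13 | gddehhfcbcfddgcc
  23 |   8 | gdebdgddehhfcbcfddgcc
  24 |   6 | gdgdebdgddehhfcbcfddgcc
  25 |   0 | ghfbafgdgdebdgddehhfcbcfddgcc
  26 |   1 | hfbafgdgdebdgddehhfcbcfddgcc
  27 |  18 | hfcbcfddgcc
  28 |  17 | hhfcbcfddgcc

SA = [4, 3, 21, 11, 28, 20, 27, 22, 14, 24, 9, 15, 25, 12, 7, 10, 16, 2, 19, 23, 5, 26, 13, 8, 6, 0, 1, 18, 17]
[i] adj suffixes → lcp
  [1] 4/3 → 0 ('')
  [2] 3/21 → 1 ('b')
  [3] 21/11 → 1 ('b')
  [4] 11/28 → 0 ('')
  [5] 28/20 → 1 ('c')
  [6] 20/27 → 1 ('c')
  [7] 27/22 → 1 ('c')
  [8] 22/14 → 0 ('')
  [9] 14/24 → 2 ('dd')
  [10] 24/9 → 1 ('d')
  [11] 9/15 → 2 ('de')
  [12] 15/25 → 1 ('d')
  [13] 25/12 → 2 ('dg')
  [14] 12/7 → 3 ('dgd')
  [15] 7/10 → 0 ('')
  [16] 10/16 → 1 ('e')
  [17] 16/2 → 0 ('')
  [18] 2/19 → 1 ('f')
  [19] 19/23 → 1 ('f')
  [20] 23/5 → 1 ('f')
  [21] 5/26 → 0 ('')
  [22] 26/13 → 1 ('g')
  [23] 13/8 → 2 ('gd')
  [24] 8/6 → 2 ('gd')
  [25] 6/0 → 1 ('g')
  [26] 0/1 → 0 ('')
  [27] 1/18 → 2 ('hf')
  [28] 18/17 → 1 ('h')

n(n+1)/2 = 29·30/2 = 435
Σ LCP = 0 + 0 + 1 + 1 + 0 + 1 + 1 + 1 + 0 + 2 + 1 + 2 + 1 + 2 + 3 + 0 + 1 + 0 + 1 + 1 + 1 + 0 + 1 + 2 + 2 + 1 + 0 + 2 + 1 = 29
distinct = 435 − 29 = 406

406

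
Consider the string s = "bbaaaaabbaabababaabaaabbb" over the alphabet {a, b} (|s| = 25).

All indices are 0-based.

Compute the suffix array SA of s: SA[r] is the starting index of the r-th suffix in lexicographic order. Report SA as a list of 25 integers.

[2, 3, 4, 19, 16, 9, 5, 20, 17, 14, 12, 10, 6, 21, 24, 1, 18, 15, 8, 13, 11, 23, 0, 7, 22]

sorted suffixes:
  #0 SA[0]=2  'aaaaabbaabababaabaaabbb'
  #1 SA[1]=3  'aaaabbaabababaabaaabbb'
  #2 SA[2]=4  'aaabbaabababaabaaabbb'
  #3 SA[3]=19  'aaabbb'
  #4 SA[4]=16  'aabaaabbb'
  #5 SA[5]=9  'aabababaabaaabbb'
  #6 SA[6]=5  'aabbaabababaabaaabbb'
  #7 SA[7]=20  'aabbb'
  #8 SA[8]=17  'abaaabbb'
  #9 SA[9]=14  'abaabaaabbb'
  #10 SA[10]=12  'ababaabaaabbb'
  #11 SA[11]=10  'abababaabaaabbb'
  #12 SA[12]=6  'abbaabababaabaaabbb'
  #13 SA[13]=21  'abbb'
  #14 SA[14]=24  'b'
  #15 SA[15]=1  'baaaaabbaabababaabaaabbb'
  #16 SA[16]=18  'baaabbb'
  #17 SA[17]=15  'baabaaabbb'
  #18 SA[18]=8  'baabababaabaaabbb'
  #19 SA[19]=13  'babaabaaabbb'
  #20 SA[20]=11  'bababaabaaabbb'
  #21 SA[21]=23  'bb'
  #22 SA[22]=0  'bbaaaaabbaabababaabaaabbb'
  #23 SA[23]=7  'bbaabababaabaaabbb'
  #24 SA[24]=22  'bbb'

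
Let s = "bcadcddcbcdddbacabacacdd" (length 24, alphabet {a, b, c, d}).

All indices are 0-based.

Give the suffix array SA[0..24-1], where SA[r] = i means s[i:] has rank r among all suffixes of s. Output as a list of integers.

[16, 14, 18, 20, 2, 13, 17, 0, 8, 15, 19, 1, 7, 21, 4, 9, 23, 12, 6, 3, 22, 11, 5, 10]

sorted suffixes:
  #0 SA[0]=16  'abacacdd'
  #1 SA[1]=14  'acabacacdd'
  #2 SA[2]=18  'acacdd'
  #3 SA[3]=20  'acdd'
  #4 SA[4]=2  'adcddcbcdddbacabacacdd'
  #5 SA[5]=13  'bacabacacdd'
  #6 SA[6]=17  'bacacdd'
  #7 SA[7]=0  'bcadcddcbcdddbacabacacdd'
  #8 SA[8]=8  'bcdddbacabacacdd'
  #9 SA[9]=15  'cabacacdd'
  #10 SA[10]=19  'cacdd'
  #11 SA[11]=1  'cadcddcbcdddbacabacacdd'
  #12 SA[12]=7  'cbcdddbacabacacdd'
  #13 SA[13]=21  'cdd'
  #14 SA[14]=4  'cddcbcdddbacabacacdd'
  #15 SA[15]=9  'cdddbacabacacdd'
  #16 SA[16]=23  'd'
  #17 SA[17]=12  'dbacabacacdd'
  #18 SA[18]=6  'dcbcdddbacabacacdd'
  #19 SA[19]=3  'dcddcbcdddbacabacacdd'
  #20 SA[20]=22  'dd'
  #21 SA[21]=11  'ddbacabacacdd'
  #22 SA[22]=5  'ddcbcdddbacabacacdd'
  #23 SA[23]=10  'dddbacabacacdd'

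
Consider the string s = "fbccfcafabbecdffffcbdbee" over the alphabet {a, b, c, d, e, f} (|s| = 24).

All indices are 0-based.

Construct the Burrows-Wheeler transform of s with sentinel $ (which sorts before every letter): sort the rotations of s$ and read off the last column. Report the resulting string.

efcafcbdffbecbcebba$cfffd

rank  rotation                   last
    0  $fbccfcafabbecdffffcbdbee  e
    1  abbecdffffcbdbee$fbccfcaf  f
    2  afabbecdffffcbdbee$fbccfc  c
    3  bbecdffffcbdbee$fbccfcafa  a
    4  bccfcafabbecdffffcbdbee$f  f
    5  bdbee$fbccfcafabbecdffffc  c
    6  becdffffcbdbee$fbccfcafab  b
    7  bee$fbccfcafabbecdffffcbd  d
    8  cafabbecdffffcbdbee$fbccf  f
    9  cbdbee$fbccfcafabbecdffff  f
   10  ccfcafabbecdffffcbdbee$fb  b
   11  cdffffcbdbee$fbccfcafabbe  e
   12  cfcafabbecdffffcbdbee$fbc  c
   13  dbee$fbccfcafabbecdffffcb  b
   14  dffffcbdbee$fbccfcafabbec  c
   15  e$fbccfcafabbecdffffcbdbe  e
   16  ecdffffcbdbee$fbccfcafabb  b
   17  ee$fbccfcafabbecdffffcbdb  b
   18  fabbecdffffcbdbee$fbccfca  a
   19  fbccfcafabbecdffffcbdbee$  $
   20  fcafabbecdffffcbdbee$fbcc  c
   21  fcbdbee$fbccfcafabbecdfff  f
   22  ffcbdbee$fbccfcafabbecdff  f
   23  fffcbdbee$fbccfcafabbecdf  f
   24  ffffcbdbee$fbccfcafabbecd  d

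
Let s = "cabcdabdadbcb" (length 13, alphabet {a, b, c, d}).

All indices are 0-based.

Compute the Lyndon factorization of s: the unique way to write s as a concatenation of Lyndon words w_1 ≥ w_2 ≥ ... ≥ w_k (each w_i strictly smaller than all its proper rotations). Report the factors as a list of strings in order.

["c", "abcdabdadbcb"]

emit factor 1: 'c' (i=0, period=1)
emit factor 2: 'abcdabdadbcb' (i=1, period=12)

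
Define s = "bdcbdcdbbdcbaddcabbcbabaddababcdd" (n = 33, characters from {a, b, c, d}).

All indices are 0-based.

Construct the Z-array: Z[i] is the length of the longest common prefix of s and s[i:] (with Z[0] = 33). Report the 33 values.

Z[0]=33
i=1: fresh scan; Z[1]=0
i=2: fresh scan; Z[2]=0
i=3: fresh scan; Z[3]=3 grow→box=[3,6)
i=4: min(r-i=2, Z[1]=0)=0; Z[4]=0
i=5: min(r-i=1, Z[2]=0)=0; Z[5]=0
i=6: fresh scan; Z[6]=0
i=7: fresh scan; Z[7]=1 grow→box=[7,8)
i=8: fresh scan; Z[8]=4 grow→box=[8,12)
i=9: min(r-i=3, Z[1]=0)=0; Z[9]=0
i=10: min(r-i=2, Z[2]=0)=0; Z[10]=0
i=11: min(r-i=1, Z[3]=3)=1; Z[11]=1
i=12: fresh scan; Z[12]=0
i=13: fresh scan; Z[13]=0
i=14: fresh scan; Z[14]=0
i=15: fresh scan; Z[15]=0
i=16: fresh scan; Z[16]=0
i=17: fresh scan; Z[17]=1 grow→box=[17,18)
i=18: fresh scan; Z[18]=1 grow→box=[18,19)
i=19: fresh scan; Z[19]=0
i=20: fresh scan; Z[20]=1 grow→box=[20,21)
i=21: fresh scan; Z[21]=0
i=22: fresh scan; Z[22]=1 grow→box=[22,23)
i=23: fresh scan; Z[23]=0
i=24: fresh scan; Z[24]=0
i=25: fresh scan; Z[25]=0
i=26: fresh scan; Z[26]=0
i=27: fresh scan; Z[27]=1 grow→box=[27,28)
i=28: fresh scan; Z[28]=0
i=29: fresh scan; Z[29]=1 grow→box=[29,30)
i=30: fresh scan; Z[30]=0
i=31: fresh scan; Z[31]=0
i=32: fresh scan; Z[32]=0

[33, 0, 0, 3, 0, 0, 0, 1, 4, 0, 0, 1, 0, 0, 0, 0, 0, 1, 1, 0, 1, 0, 1, 0, 0, 0, 0, 1, 0, 1, 0, 0, 0]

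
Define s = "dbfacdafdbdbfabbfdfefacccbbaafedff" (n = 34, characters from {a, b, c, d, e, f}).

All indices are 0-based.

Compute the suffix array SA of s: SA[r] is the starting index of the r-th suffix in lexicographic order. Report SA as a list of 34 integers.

[27, 13, 21, 3, 6, 28, 26, 25, 14, 9, 11, 1, 15, 24, 23, 22, 4, 5, 8, 10, 0, 17, 31, 30, 19, 33, 12, 20, 2, 7, 16, 29, 18, 32]

sorted suffixes:
  #0 SA[0]=27  'aafedff'
  #1 SA[1]=13  'abbfdfefacccbbaafedff'
  #2 SA[2]=21  'acccbbaafedff'
  #3 SA[3]=3  'acdafdbdbfabbfdfefacccbbaafedff'
  #4 SA[4]=6  'afdbdbfabbfdfefacccbbaafedff'
  #5 SA[5]=28  'afedff'
  #6 SA[6]=26  'baafedff'
  #7 SA[7]=25  'bbaafedff'
  #8 SA[8]=14  'bbfdfefacccbbaafedff'
  #9 SA[9]=9  'bdbfabbfdfefacccbbaafedff'
  #10 SA[10]=11  'bfabbfdfefacccbbaafedff'
  #11 SA[11]=1  'bfacdafdbdbfabbfdfefacccbbaafedff'
  #12 SA[12]=15  'bfdfefacccbbaafedff'
  #13 SA[13]=24  'cbbaafedff'
  #14 SA[14]=23  'ccbbaafedff'
  #15 SA[15]=22  'cccbbaafedff'
  #16 SA[16]=4  'cdafdbdbfabbfdfefacccbbaafedff'
  #17 SA[17]=5  'dafdbdbfabbfdfefacccbbaafedff'
  #18 SA[18]=8  'dbdbfabbfdfefacccbbaafedff'
  #19 SA[19]=10  'dbfabbfdfefacccbbaafedff'
  #20 SA[20]=0  'dbfacdafdbdbfabbfdfefacccbbaafedff'
  #21 SA[21]=17  'dfefacccbbaafedff'
  #22 SA[22]=31  'dff'
  #23 SA[23]=30  'edff'
  #24 SA[24]=19  'efacccbbaafedff'
  #25 SA[25]=33  'f'
  #26 SA[26]=12  'fabbfdfefacccbbaafedff'
  #27 SA[27]=20  'facccbbaafedff'
  #28 SA[28]=2  'facdafdbdbfabbfdfefacccbbaafedff'
  #29 SA[29]=7  'fdbdbfabbfdfefacccbbaafedff'
  #30 SA[30]=16  'fdfefacccbbaafedff'
  #31 SA[31]=29  'fedff'
  #32 SA[32]=18  'fefacccbbaafedff'
  #33 SA[33]=32  'ff'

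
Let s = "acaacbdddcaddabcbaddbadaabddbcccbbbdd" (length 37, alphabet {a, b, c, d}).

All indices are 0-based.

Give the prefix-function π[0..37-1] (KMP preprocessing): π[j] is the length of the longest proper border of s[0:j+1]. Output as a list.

π[0] = 0
j=1 s[j]='c': π[1]=0 (border '')
j=2 s[j]='a': π[2]=1 (border 'a')
j=3 s[j]='a': k: 1→0; π[3]=1 (border 'a')
j=4 s[j]='c': π[4]=2 (border 'ac')
j=5 s[j]='b': k: 2→0; π[5]=0 (border '')
j=6 s[j]='d': π[6]=0 (border '')
j=7 s[j]='d': π[7]=0 (border '')
j=8 s[j]='d': π[8]=0 (border '')
j=9 s[j]='c': π[9]=0 (border '')
j=10 s[j]='a': π[10]=1 (border 'a')
j=11 s[j]='d': k: 1→0; π[11]=0 (border '')
j=12 s[j]='d': π[12]=0 (border '')
j=13 s[j]='a': π[13]=1 (border 'a')
j=14 s[j]='b': k: 1→0; π[14]=0 (border '')
j=15 s[j]='c': π[15]=0 (border '')
j=16 s[j]='b': π[16]=0 (border '')
j=17 s[j]='a': π[17]=1 (border 'a')
j=18 s[j]='d': k: 1→0; π[18]=0 (border '')
j=19 s[j]='d': π[19]=0 (border '')
j=20 s[j]='b': π[20]=0 (border '')
j=21 s[j]='a': π[21]=1 (border 'a')
j=22 s[j]='d': k: 1→0; π[22]=0 (border '')
j=23 s[j]='a': π[23]=1 (border 'a')
j=24 s[j]='a': k: 1→0; π[24]=1 (border 'a')
j=25 s[j]='b': k: 1→0; π[25]=0 (border '')
j=26 s[j]='d': π[26]=0 (border '')
j=27 s[j]='d': π[27]=0 (border '')
j=28 s[j]='b': π[28]=0 (border '')
j=29 s[j]='c': π[29]=0 (border '')
j=30 s[j]='c': π[30]=0 (border '')
j=31 s[j]='c': π[31]=0 (border '')
j=32 s[j]='b': π[32]=0 (border '')
j=33 s[j]='b': π[33]=0 (border '')
j=34 s[j]='b': π[34]=0 (border '')
j=35 s[j]='d': π[35]=0 (border '')
j=36 s[j]='d': π[36]=0 (border '')

[0, 0, 1, 1, 2, 0, 0, 0, 0, 0, 1, 0, 0, 1, 0, 0, 0, 1, 0, 0, 0, 1, 0, 1, 1, 0, 0, 0, 0, 0, 0, 0, 0, 0, 0, 0, 0]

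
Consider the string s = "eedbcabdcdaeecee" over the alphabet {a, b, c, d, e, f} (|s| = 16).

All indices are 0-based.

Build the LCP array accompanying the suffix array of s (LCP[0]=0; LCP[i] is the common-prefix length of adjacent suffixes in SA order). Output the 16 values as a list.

[0, 1, 0, 1, 0, 1, 1, 0, 1, 1, 0, 1, 1, 1, 2, 2]

rank→(start, suffix):
  0 → (5, 'abdcdaeecee')
  1 → (10, 'aeecee')
  2 → (3, 'bcabdcdaeecee')
  3 → (6, 'bdcdaeecee')
  4 → (4, 'cabdcdaeecee')
  5 → (8, 'cdaeecee')
  6 → (13, 'cee')
  7 → (9, 'daeecee')
  8 → (2, 'dbcabdcdaeecee')
  9 → (7, 'dcdaeecee')
  10 → (15, 'e')
  11 → (12, 'ecee')
  12 → (1, 'edbcabdcdaeecee')
  13 → (14, 'ee')
  14 → (11, 'eecee')
  15 → (0, 'eedbcabdcdaeecee')

SA = [5, 10, 3, 6, 4, 8, 13, 9, 2, 7, 15, 12, 1, 14, 11, 0]
[i] adj suffixes → lcp
  [1] 5/10 → 1 ('a')
  [2] 10/3 → 0 ('')
  [3] 3/6 → 1 ('b')
  [4] 6/4 → 0 ('')
  [5] 4/8 → 1 ('c')
  [6] 8/13 → 1 ('c')
  [7] 13/9 → 0 ('')
  [8] 9/2 → 1 ('d')
  [9] 2/7 → 1 ('d')
  [10] 7/15 → 0 ('')
  [11] 15/12 → 1 ('e')
  [12] 12/1 → 1 ('e')
  [13] 1/14 → 1 ('e')
  [14] 14/11 → 2 ('ee')
  [15] 11/0 → 2 ('ee')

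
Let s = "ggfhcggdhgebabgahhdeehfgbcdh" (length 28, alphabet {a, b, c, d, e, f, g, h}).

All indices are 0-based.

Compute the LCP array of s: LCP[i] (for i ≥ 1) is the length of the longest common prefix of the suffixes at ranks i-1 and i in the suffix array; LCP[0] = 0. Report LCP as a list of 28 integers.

rank→(start, suffix):
  0 → (12, 'abgahhdeehfgbcdh')
  1 → (15, 'ahhdeehfgbcdh')
  2 → (11, 'babgahhdeehfgbcdh')
  3 → (24, 'bcdh')
  4 → (13, 'bgahhdeehfgbcdh')
  5 → (25, 'cdh')
  6 → (4, 'cggdhgebabgahhdeehfgbcdh')
  7 → (18, 'deehfgbcdh')
  8 → (26, 'dh')
  9 → (7, 'dhgebabgahhdeehfgbcdh')
  10 → (10, 'ebabgahhdeehfgbcdh')
  11 → (19, 'eehfgbcdh')
  12 → (20, 'ehfgbcdh')
  13 → (22, 'fgbcdh')
  14 → (2, 'fhcggdhgebabgahhdeehfgbcdh')
  15 → (14, 'gahhdeehfgbcdh')
  16 → (23, 'gbcdh')
  17 → (6, 'gdhgebabgahhdeehfgbcdh')
  18 → (9, 'gebabgahhdeehfgbcdh')
  19 → (1, 'gfhcggdhgebabgahhdeehfgbcdh')
  20 → (5, 'ggdhgebabgahhdeehfgbcdh')
  21 → (0, 'ggfhcggdhgebabgahhdeehfgbcdh')
  22 → (27, 'h')
  23 → (3, 'hcggdhgebabgahhdeehfgbcdh')
  24 → (17, 'hdeehfgbcdh')
  25 → (21, 'hfgbcdh')
  26 → (8, 'hgebabgahhdeehfgbcdh')
  27 → (16, 'hhdeehfgbcdh')

SA = [12, 15, 11, 24, 13, 25, 4, 18, 26, 7, 10, 19, 20, 22, 2, 14, 23, 6, 9, 1, 5, 0, 27, 3, 17, 21, 8, 16]
i: (SA[i-1],SA[i]) lcp shared
  1: (12,15) 1 'a'
  2: (15,11) 0 ''
  3: (11,24) 1 'b'
  4: (24,13) 1 'b'
  5: (13,25) 0 ''
  6: (25,4) 1 'c'
  7: (4,18) 0 ''
  8: (18,26) 1 'd'
  9: (26,7) 2 'dh'
  10: (7,10) 0 ''
  11: (10,19) 1 'e'
  12: (19,20) 1 'e'
  13: (20,22) 0 ''
  14: (22,2) 1 'f'
  15: (2,14) 0 ''
  16: (14,23) 1 'g'
  17: (23,6) 1 'g'
  18: (6,9) 1 'g'
  19: (9,1) 1 'g'
  20: (1,5) 1 'g'
  21: (5,0) 2 'gg'
  22: (0,27) 0 ''
  23: (27,3) 1 'h'
  24: (3,17) 1 'h'
  25: (17,21) 1 'h'
  26: (21,8) 1 'h'
  27: (8,16) 1 'h'

[0, 1, 0, 1, 1, 0, 1, 0, 1, 2, 0, 1, 1, 0, 1, 0, 1, 1, 1, 1, 1, 2, 0, 1, 1, 1, 1, 1]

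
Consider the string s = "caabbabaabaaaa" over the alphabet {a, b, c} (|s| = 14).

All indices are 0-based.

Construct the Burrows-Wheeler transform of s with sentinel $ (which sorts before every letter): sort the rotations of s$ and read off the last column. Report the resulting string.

rank  rotation         last
    0  $caabbabaabaaaa  a
    1  a$caabbabaabaaa  a
    2  aa$caabbabaabaa  a
    3  aaa$caabbabaaba  a
    4  aaaa$caabbabaab  b
    5  aabaaaa$caabbab  b
    6  aabbabaabaaaa$c  c
    7  abaaaa$caabbaba  a
    8  abaabaaaa$caabb  b
    9  abbabaabaaaa$ca  a
   10  baaaa$caabbabaa  a
   11  baabaaaa$caabba  a
   12  babaabaaaa$caab  b
   13  bbabaabaaaa$caa  a
   14  caabbabaabaaaa$  $

aaaabbcabaaaba$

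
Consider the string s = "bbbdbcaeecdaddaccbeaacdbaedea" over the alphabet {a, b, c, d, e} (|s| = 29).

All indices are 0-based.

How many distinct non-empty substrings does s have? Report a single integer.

rank | idx | suffix
   0 |  28 | a
   1 |  19 | aacdbaedea
   2 |  14 | accbeaacdbaedea
   3 |  20 | acdbaedea
   4 |  11 | addaccbeaacdbaedea
   5 |  24 | aedea
   6 |   6 | aeecdaddaccbeaacdbaedea
   7 |  23 | baedea
   8 |   0 | bbbdbcaeecdaddaccbeaacdbaedea
   9 |   1 | bbdbcaeecdaddaccbeaacdbaedea
  10 |   4 | bcaeecdaddaccbeaacdbaedea
  11 |   2 | bdbcaeecdaddaccbeaacdbaedea
  12 |  17 | beaacdbaedea
  13 |   5 | caeecdaddaccbeaacdbaedea
  14 |  16 | cbeaacdbaedea
  15 |  15 | ccbeaacdbaedea
  16 |   9 | cdaddaccbeaacdbaedea
  17 |  21 | cdbaedea
  18 |  13 | daccbeaacdbaedea
  19 |  10 | daddaccbeaacdbaedea
  20 |  22 | dbaedea
  21 |   3 | dbcaeecdaddaccbeaacdbaedea
  22 |  12 | ddaccbeaacdbaedea
  23 |  26 | dea
  24 |  27 | ea
  25 |  18 | eaacdbaedea
  26 |   8 | ecdaddaccbeaacdbaedea
  27 |  25 | edea
  28 |   7 | eecdaddaccbeaacdbaedea

SA = [28, 19, 14, 20, 11, 24, 6, 23, 0, 1, 4, 2, 17, 5, 16, 15, 9, 21, 13, 10, 22, 3, 12, 26, 27, 18, 8, 25, 7]
rank  pair      lcp
   1  s[28:],s[19:]  1  'a'
   2  s[19:],s[14:]  1  'a'
   3  s[14:],s[20:]  2  'ac'
   4  s[20:],s[11:]  1  'a'
   5  s[11:],s[24:]  1  'a'
   6  s[24:],s[6:]  2  'ae'
   7  s[6:],s[23:]  0  ''
   8  s[23:],s[0:]  1  'b'
   9  s[0:],s[1:]  2  'bb'
  10  s[1:],s[4:]  1  'b'
  11  s[4:],s[2:]  1  'b'
  12  s[2:],s[17:]  1  'b'
  13  s[17:],s[5:]  0  ''
  14  s[5:],s[16:]  1  'c'
  15  s[16:],s[15:]  1  'c'
  16  s[15:],s[9:]  1  'c'
  17  s[9:],s[21:]  2  'cd'
  18  s[21:],s[13:]  0  ''
  19  s[13:],s[10:]  2  'da'
  20  s[10:],s[22:]  1  'd'
  21  s[22:],s[3:]  2  'db'
  22  s[3:],s[12:]  1  'd'
  23  s[12:],s[26:]  1  'd'
  24  s[26:],s[27:]  0  ''
  25  s[27:],s[18:]  2  'ea'
  26  s[18:],s[8:]  1  'e'
  27  s[8:],s[25:]  1  'e'
  28  s[25:],s[7:]  1  'e'

n(n+1)/2 = 29·30/2 = 435
Σ LCP = 0 + 1 + 1 + 2 + 1 + 1 + 2 + 0 + 1 + 2 + 1 + 1 + 1 + 0 + 1 + 1 + 1 + 2 + 0 + 2 + 1 + 2 + 1 + 1 + 0 + 2 + 1 + 1 + 1 = 31
distinct = 435 − 31 = 404

404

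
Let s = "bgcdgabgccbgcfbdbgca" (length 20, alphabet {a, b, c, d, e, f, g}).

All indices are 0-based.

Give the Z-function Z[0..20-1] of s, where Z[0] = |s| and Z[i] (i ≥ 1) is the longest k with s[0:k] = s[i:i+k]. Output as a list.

[20, 0, 0, 0, 0, 0, 3, 0, 0, 0, 3, 0, 0, 0, 1, 0, 3, 0, 0, 0]

Z[0]=20
i=1: outside box; Z[1]=0
i=2: outside box; Z[2]=0
i=3: outside box; Z[3]=0
i=4: outside box; Z[4]=0
i=5: outside box; Z[5]=0
i=6: outside box; Z[6]=3 scan→box=[6,9)
i=7: min(r-i=2, Z[1]=0)=0; Z[7]=0
i=8: min(r-i=1, Z[2]=0)=0; Z[8]=0
i=9: outside box; Z[9]=0
i=10: outside box; Z[10]=3 scan→box=[10,13)
i=11: min(r-i=2, Z[1]=0)=0; Z[11]=0
i=12: min(r-i=1, Z[2]=0)=0; Z[12]=0
i=13: outside box; Z[13]=0
i=14: outside box; Z[14]=1 scan→box=[14,15)
i=15: outside box; Z[15]=0
i=16: outside box; Z[16]=3 scan→box=[16,19)
i=17: min(r-i=2, Z[1]=0)=0; Z[17]=0
i=18: min(r-i=1, Z[2]=0)=0; Z[18]=0
i=19: outside box; Z[19]=0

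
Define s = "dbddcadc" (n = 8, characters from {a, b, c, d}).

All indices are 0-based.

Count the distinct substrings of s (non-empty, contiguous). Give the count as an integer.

rank→(start, suffix):
  0 → (5, 'adc')
  1 → (1, 'bddcadc')
  2 → (7, 'c')
  3 → (4, 'cadc')
  4 → (0, 'dbddcadc')
  5 → (6, 'dc')
  6 → (3, 'dcadc')
  7 → (2, 'ddcadc')

SA = [5, 1, 7, 4, 0, 6, 3, 2]
i: (SA[i-1],SA[i]) lcp shared
  1: (5,1) 0 ''
  2: (1,7) 0 ''
  3: (7,4) 1 'c'
  4: (4,0) 0 ''
  5: (0,6) 1 'd'
  6: (6,3) 2 'dc'
  7: (3,2) 1 'd'

n(n+1)/2 = 8·9/2 = 36
Σ LCP = 0 + 0 + 0 + 1 + 0 + 1 + 2 + 1 = 5
distinct = 36 − 5 = 31

31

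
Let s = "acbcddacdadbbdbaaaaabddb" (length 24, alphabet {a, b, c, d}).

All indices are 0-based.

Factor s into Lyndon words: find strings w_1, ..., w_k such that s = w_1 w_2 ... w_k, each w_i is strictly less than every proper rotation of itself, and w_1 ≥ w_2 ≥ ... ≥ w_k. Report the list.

emit factor 1: 'acbcddacdadbbdb' (i=0, period=15)
emit factor 2: 'aaaaabddb' (i=15, period=9)

["acbcddacdadbbdb", "aaaaabddb"]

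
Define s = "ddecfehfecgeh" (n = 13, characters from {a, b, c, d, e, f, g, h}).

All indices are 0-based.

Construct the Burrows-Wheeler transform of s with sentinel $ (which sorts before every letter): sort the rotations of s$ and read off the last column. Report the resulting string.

hee$ddfgfhccee

rank  rotation        last
    0  $ddecfehfecgeh  h
    1  cfehfecgeh$dde  e
    2  cgeh$ddecfehfe  e
    3  ddecfehfecgeh$  $
    4  decfehfecgeh$d  d
    5  ecfehfecgeh$dd  d
    6  ecgeh$ddecfehf  f
    7  eh$ddecfehfecg  g
    8  ehfecgeh$ddecf  f
    9  fecgeh$ddecfeh  h
   10  fehfecgeh$ddec  c
   11  geh$ddecfehfec  c
   12  h$ddecfehfecge  e
   13  hfecgeh$ddecfe  e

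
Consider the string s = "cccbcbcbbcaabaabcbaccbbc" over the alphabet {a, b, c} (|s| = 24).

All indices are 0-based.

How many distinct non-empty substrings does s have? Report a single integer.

256

sorted suffixes:
  #0 SA[0]=10  'aabaabcbaccbbc'
  #1 SA[1]=13  'aabcbaccbbc'
  #2 SA[2]=11  'abaabcbaccbbc'
  #3 SA[3]=14  'abcbaccbbc'
  #4 SA[4]=18  'accbbc'
  #5 SA[5]=12  'baabcbaccbbc'
  #6 SA[6]=17  'baccbbc'
  #7 SA[7]=21  'bbc'
  #8 SA[8]=7  'bbcaabaabcbaccbbc'
  #9 SA[9]=22  'bc'
  #10 SA[10]=8  'bcaabaabcbaccbbc'
  #11 SA[11]=15  'bcbaccbbc'
  #12 SA[12]=5  'bcbbcaabaabcbaccbbc'
  #13 SA[13]=3  'bcbcbbcaabaabcbaccbbc'
  #14 SA[14]=23  'c'
  #15 SA[15]=9  'caabaabcbaccbbc'
  #16 SA[16]=16  'cbaccbbc'
  #17 SA[17]=20  'cbbc'
  #18 SA[18]=6  'cbbcaabaabcbaccbbc'
  #19 SA[19]=4  'cbcbbcaabaabcbaccbbc'
  #20 SA[20]=2  'cbcbcbbcaabaabcbaccbbc'
  #21 SA[21]=19  'ccbbc'
  #22 SA[22]=1  'ccbcbcbbcaabaabcbaccbbc'
  #23 SA[23]=0  'cccbcbcbbcaabaabcbaccbbc'

SA = [10, 13, 11, 14, 18, 12, 17, 21, 7, 22, 8, 15, 5, 3, 23, 9, 16, 20, 6, 4, 2, 19, 1, 0]
i: (SA[i-1],SA[i]) lcp shared
  1: (10,13) 3 'aab'
  2: (13,11) 1 'a'
  3: (11,14) 2 'ab'
  4: (14,18) 1 'a'
  5: (18,12) 0 ''
  6: (12,17) 2 'ba'
  7: (17,21) 1 'b'
  8: (21,7) 3 'bbc'
  9: (7,22) 1 'b'
  10: (22,8) 2 'bc'
  11: (8,15) 2 'bc'
  12: (15,5) 3 'bcb'
  13: (5,3) 3 'bcb'
  14: (3,23) 0 ''
  15: (23,9) 1 'c'
  16: (9,16) 1 'c'
  17: (16,20) 2 'cb'
  18: (20,6) 4 'cbbc'
  19: (6,4) 2 'cb'
  20: (4,2) 4 'cbcb'
  21: (2,19) 1 'c'
  22: (19,1) 3 'ccb'
  23: (1,0) 2 'cc'

n(n+1)/2 = 24·25/2 = 300
Σ LCP = 0 + 3 + 1 + 2 + 1 + 0 + 2 + 1 + 3 + 1 + 2 + 2 + 3 + 3 + 0 + 1 + 1 + 2 + 4 + 2 + 4 + 1 + 3 + 2 = 44
distinct = 300 − 44 = 256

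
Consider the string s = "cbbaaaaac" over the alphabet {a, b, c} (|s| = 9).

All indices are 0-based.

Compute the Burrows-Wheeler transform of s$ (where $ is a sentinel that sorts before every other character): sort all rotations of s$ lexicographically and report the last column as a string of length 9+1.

cbaaaabca$

rank  rotation    last
    0  $cbbaaaaac  c
    1  aaaaac$cbb  b
    2  aaaac$cbba  a
    3  aaac$cbbaa  a
    4  aac$cbbaaa  a
    5  ac$cbbaaaa  a
    6  baaaaac$cb  b
    7  bbaaaaac$c  c
    8  c$cbbaaaaa  a
    9  cbbaaaaac$  $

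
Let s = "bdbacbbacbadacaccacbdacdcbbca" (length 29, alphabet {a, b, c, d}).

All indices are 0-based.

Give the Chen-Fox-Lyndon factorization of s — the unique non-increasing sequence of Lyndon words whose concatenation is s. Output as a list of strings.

emit factor 1: 'bd' (i=0, period=2)
emit factor 2: 'b' (i=2, period=1)
emit factor 3: 'acbb' (i=3, period=4)
emit factor 4: 'acbad' (i=7, period=5)
emit factor 5: 'acaccacbdacdcbbc' (i=12, period=16)
emit factor 6: 'a' (i=28, period=1)

["bd", "b", "acbb", "acbad", "acaccacbdacdcbbc", "a"]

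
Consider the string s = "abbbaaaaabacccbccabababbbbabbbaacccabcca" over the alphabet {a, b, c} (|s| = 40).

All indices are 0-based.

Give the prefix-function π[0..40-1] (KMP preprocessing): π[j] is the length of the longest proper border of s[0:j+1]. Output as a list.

[0, 0, 0, 0, 1, 1, 1, 1, 1, 2, 1, 0, 0, 0, 0, 0, 0, 1, 2, 1, 2, 1, 2, 3, 4, 0, 1, 2, 3, 4, 5, 6, 0, 0, 0, 1, 2, 0, 0, 1]

π[0] = 0
j=1 s[j]='b': π[1]=0 (border '')
j=2 s[j]='b': π[2]=0 (border '')
j=3 s[j]='b': π[3]=0 (border '')
j=4 s[j]='a': π[4]=1 (border 'a')
j=5 s[j]='a': k: 1→0; π[5]=1 (border 'a')
j=6 s[j]='a': k: 1→0; π[6]=1 (border 'a')
j=7 s[j]='a': k: 1→0; π[7]=1 (border 'a')
j=8 s[j]='a': k: 1→0; π[8]=1 (border 'a')
j=9 s[j]='b': π[9]=2 (border 'ab')
j=10 s[j]='a': k: 2→0; π[10]=1 (border 'a')
j=11 s[j]='c': k: 1→0; π[11]=0 (border '')
j=12 s[j]='c': π[12]=0 (border '')
j=13 s[j]='c': π[13]=0 (border '')
j=14 s[j]='b': π[14]=0 (border '')
j=15 s[j]='c': π[15]=0 (border '')
j=16 s[j]='c': π[16]=0 (border '')
j=17 s[j]='a': π[17]=1 (border 'a')
j=18 s[j]='b': π[18]=2 (border 'ab')
j=19 s[j]='a': k: 2→0; π[19]=1 (border 'a')
j=20 s[j]='b': π[20]=2 (border 'ab')
j=21 s[j]='a': k: 2→0; π[21]=1 (border 'a')
j=22 s[j]='b': π[22]=2 (border 'ab')
j=23 s[j]='b': π[23]=3 (border 'abb')
j=24 s[j]='b': π[24]=4 (border 'abbb')
j=25 s[j]='b': k: 4→0; π[25]=0 (border '')
j=26 s[j]='a': π[26]=1 (border 'a')
j=27 s[j]='b': π[27]=2 (border 'ab')
j=28 s[j]='b': π[28]=3 (border 'abb')
j=29 s[j]='b': π[29]=4 (border 'abbb')
j=30 s[j]='a': π[30]=5 (border 'abbba')
j=31 s[j]='a': π[31]=6 (border 'abbbaa')
j=32 s[j]='c': k: 6→1→0; π[32]=0 (border '')
j=33 s[j]='c': π[33]=0 (border '')
j=34 s[j]='c': π[34]=0 (border '')
j=35 s[j]='a': π[35]=1 (border 'a')
j=36 s[j]='b': π[36]=2 (border 'ab')
j=37 s[j]='c': k: 2→0; π[37]=0 (border '')
j=38 s[j]='c': π[38]=0 (border '')
j=39 s[j]='a': π[39]=1 (border 'a')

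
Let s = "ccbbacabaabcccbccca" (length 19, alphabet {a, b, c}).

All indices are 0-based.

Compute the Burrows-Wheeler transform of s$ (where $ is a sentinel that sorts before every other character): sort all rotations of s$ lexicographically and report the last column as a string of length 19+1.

rank  rotation              last
    0  $ccbbacabaabcccbccca  a
    1  a$ccbbacabaabcccbccc  c
    2  aabcccbccca$ccbbacab  b
    3  abaabcccbccca$ccbbac  c
    4  abcccbccca$ccbbacaba  a
    5  acabaabcccbccca$ccbb  b
    6  baabcccbccca$ccbbaca  a
    7  bacabaabcccbccca$ccb  b
    8  bbacabaabcccbccca$cc  c
    9  bccca$ccbbacabaabccc  c
   10  bcccbccca$ccbbacabaa  a
   11  ca$ccbbacabaabcccbcc  c
   12  cabaabcccbccca$ccbba  a
   13  cbbacabaabcccbccca$c  c
   14  cbccca$ccbbacabaabcc  c
   15  cca$ccbbacabaabcccbc  c
   16  ccbbacabaabcccbccca$  $
   17  ccbccca$ccbbacabaabc  c
   18  ccca$ccbbacabaabcccb  b
   19  cccbccca$ccbbacabaab  b

acbcababccacaccc$cbb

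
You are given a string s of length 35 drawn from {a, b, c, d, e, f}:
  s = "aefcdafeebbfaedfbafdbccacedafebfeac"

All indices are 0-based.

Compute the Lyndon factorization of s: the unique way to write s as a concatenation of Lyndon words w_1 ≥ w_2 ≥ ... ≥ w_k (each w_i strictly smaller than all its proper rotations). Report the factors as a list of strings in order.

emit factor 1: 'aefcdafeebbf' (i=0, period=12)
emit factor 2: 'aedfbafdbcc' (i=12, period=11)
emit factor 3: 'acedafebfe' (i=23, period=10)
emit factor 4: 'ac' (i=33, period=2)

["aefcdafeebbf", "aedfbafdbcc", "acedafebfe", "ac"]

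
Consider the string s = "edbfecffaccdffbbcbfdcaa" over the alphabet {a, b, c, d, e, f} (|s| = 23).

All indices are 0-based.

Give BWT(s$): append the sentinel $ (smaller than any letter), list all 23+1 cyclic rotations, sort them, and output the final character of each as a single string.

aacffbcddbaceefcf$ffbbcd

rank  rotation                  last
    0  $edbfecffaccdffbbcbfdcaa  a
    1  a$edbfecffaccdffbbcbfdca  a
    2  aa$edbfecffaccdffbbcbfdc  c
    3  accdffbbcbfdcaa$edbfecff  f
    4  bbcbfdcaa$edbfecffaccdff  f
    5  bcbfdcaa$edbfecffaccdffb  b
    6  bfdcaa$edbfecffaccdffbbc  c
    7  bfecffaccdffbbcbfdcaa$ed  d
    8  caa$edbfecffaccdffbbcbfd  d
    9  cbfdcaa$edbfecffaccdffbb  b
   10  ccdffbbcbfdcaa$edbfecffa  a
   11  cdffbbcbfdcaa$edbfecffac  c
   12  cffaccdffbbcbfdcaa$edbfe  e
   13  dbfecffaccdffbbcbfdcaa$e  e
   14  dcaa$edbfecffaccdffbbcbf  f
   15  dffbbcbfdcaa$edbfecffacc  c
   16  ecffaccdffbbcbfdcaa$edbf  f
   17  edbfecffaccdffbbcbfdcaa$  $
   18  faccdffbbcbfdcaa$edbfecf  f
   19  fbbcbfdcaa$edbfecffaccdf  f
   20  fdcaa$edbfecffaccdffbbcb  b
   21  fecffaccdffbbcbfdcaa$edb  b
   22  ffaccdffbbcbfdcaa$edbfec  c
   23  ffbbcbfdcaa$edbfecffaccd  d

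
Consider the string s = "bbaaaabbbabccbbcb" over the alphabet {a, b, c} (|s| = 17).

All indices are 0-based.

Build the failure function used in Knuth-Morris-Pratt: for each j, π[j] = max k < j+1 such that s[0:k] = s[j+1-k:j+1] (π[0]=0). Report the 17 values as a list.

π[0] = 0
j=1 s[j]='b': π[1]=1 (border 'b')
j=2 s[j]='a': k: 1→0; π[2]=0 (border '')
j=3 s[j]='a': π[3]=0 (border '')
j=4 s[j]='a': π[4]=0 (border '')
j=5 s[j]='a': π[5]=0 (border '')
j=6 s[j]='b': π[6]=1 (border 'b')
j=7 s[j]='b': π[7]=2 (border 'bb')
j=8 s[j]='b': k: 2→1; π[8]=2 (border 'bb')
j=9 s[j]='a': π[9]=3 (border 'bba')
j=10 s[j]='b': k: 3→0; π[10]=1 (border 'b')
j=11 s[j]='c': k: 1→0; π[11]=0 (border '')
j=12 s[j]='c': π[12]=0 (border '')
j=13 s[j]='b': π[13]=1 (border 'b')
j=14 s[j]='b': π[14]=2 (border 'bb')
j=15 s[j]='c': k: 2→1→0; π[15]=0 (border '')
j=16 s[j]='b': π[16]=1 (border 'b')

[0, 1, 0, 0, 0, 0, 1, 2, 2, 3, 1, 0, 0, 1, 2, 0, 1]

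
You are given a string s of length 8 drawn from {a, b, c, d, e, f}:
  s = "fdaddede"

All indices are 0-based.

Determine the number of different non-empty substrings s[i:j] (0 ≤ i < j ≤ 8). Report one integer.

31

sorted suffixes:
  #0 SA[0]=2  'addede'
  #1 SA[1]=1  'daddede'
  #2 SA[2]=3  'ddede'
  #3 SA[3]=6  'de'
  #4 SA[4]=4  'dede'
  #5 SA[5]=7  'e'
  #6 SA[6]=5  'ede'
  #7 SA[7]=0  'fdaddede'

SA = [2, 1, 3, 6, 4, 7, 5, 0]
rank  pair      lcp
   1  s[2:],s[1:]  0  ''
   2  s[1:],s[3:]  1  'd'
   3  s[3:],s[6:]  1  'd'
   4  s[6:],s[4:]  2  'de'
   5  s[4:],s[7:]  0  ''
   6  s[7:],s[5:]  1  'e'
   7  s[5:],s[0:]  0  ''

n(n+1)/2 = 8·9/2 = 36
Σ LCP = 0 + 0 + 1 + 1 + 2 + 0 + 1 + 0 = 5
distinct = 36 − 5 = 31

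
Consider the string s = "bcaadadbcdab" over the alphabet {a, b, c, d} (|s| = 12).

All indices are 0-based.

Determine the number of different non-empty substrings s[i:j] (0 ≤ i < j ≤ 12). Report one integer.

rank→(start, suffix):
  0 → (2, 'aadadbcdab')
  1 → (10, 'ab')
  2 → (3, 'adadbcdab')
  3 → (5, 'adbcdab')
  4 → (11, 'b')
  5 → (0, 'bcaadadbcdab')
  6 → (7, 'bcdab')
  7 → (1, 'caadadbcdab')
  8 → (8, 'cdab')
  9 → (9, 'dab')
  10 → (4, 'dadbcdab')
  11 → (6, 'dbcdab')

SA = [2, 10, 3, 5, 11, 0, 7, 1, 8, 9, 4, 6]
rank  pair      lcp
   1  s[2:],s[10:]  1  'a'
   2  s[10:],s[3:]  1  'a'
   3  s[3:],s[5:]  2  'ad'
   4  s[5:],s[11:]  0  ''
   5  s[11:],s[0:]  1  'b'
   6  s[0:],s[7:]  2  'bc'
   7  s[7:],s[1:]  0  ''
   8  s[1:],s[8:]  1  'c'
   9  s[8:],s[9:]  0  ''
  10  s[9:],s[4:]  2  'da'
  11  s[4:],s[6:]  1  'd'

n(n+1)/2 = 12·13/2 = 78
Σ LCP = 0 + 1 + 1 + 2 + 0 + 1 + 2 + 0 + 1 + 0 + 2 + 1 = 11
distinct = 78 − 11 = 67

67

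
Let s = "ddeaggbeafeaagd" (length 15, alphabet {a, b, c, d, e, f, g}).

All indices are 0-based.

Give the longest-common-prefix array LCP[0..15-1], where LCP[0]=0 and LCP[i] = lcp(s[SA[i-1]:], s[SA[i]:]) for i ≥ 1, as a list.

[0, 1, 1, 2, 0, 0, 1, 1, 0, 2, 2, 0, 0, 1, 1]

sorted suffixes:
  #0 SA[0]=11  'aagd'
  #1 SA[1]=8  'afeaagd'
  #2 SA[2]=12  'agd'
  #3 SA[3]=3  'aggbeafeaagd'
  #4 SA[4]=6  'beafeaagd'
  #5 SA[5]=14  'd'
  #6 SA[6]=0  'ddeaggbeafeaagd'
  #7 SA[7]=1  'deaggbeafeaagd'
  #8 SA[8]=10  'eaagd'
  #9 SA[9]=7  'eafeaagd'
  #10 SA[10]=2  'eaggbeafeaagd'
  #11 SA[11]=9  'feaagd'
  #12 SA[12]=5  'gbeafeaagd'
  #13 SA[13]=13  'gd'
  #14 SA[14]=4  'ggbeafeaagd'

SA = [11, 8, 12, 3, 6, 14, 0, 1, 10, 7, 2, 9, 5, 13, 4]
rank  pair      lcp
   1  s[11:],s[8:]  1  'a'
   2  s[8:],s[12:]  1  'a'
   3  s[12:],s[3:]  2  'ag'
   4  s[3:],s[6:]  0  ''
   5  s[6:],s[14:]  0  ''
   6  s[14:],s[0:]  1  'd'
   7  s[0:],s[1:]  1  'd'
   8  s[1:],s[10:]  0  ''
   9  s[10:],s[7:]  2  'ea'
  10  s[7:],s[2:]  2  'ea'
  11  s[2:],s[9:]  0  ''
  12  s[9:],s[5:]  0  ''
  13  s[5:],s[13:]  1  'g'
  14  s[13:],s[4:]  1  'g'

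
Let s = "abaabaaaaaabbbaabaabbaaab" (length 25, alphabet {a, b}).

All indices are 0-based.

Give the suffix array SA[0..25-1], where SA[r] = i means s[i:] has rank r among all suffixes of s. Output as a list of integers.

[5, 6, 7, 21, 8, 22, 2, 14, 17, 9, 23, 3, 0, 15, 18, 10, 24, 4, 20, 1, 13, 16, 19, 12, 11]

rank | idx | suffix
   0 |   5 | aaaaaabbbaabaabbaaab
   1 |   6 | aaaaabbbaabaabbaaab
   2 |   7 | aaaabbbaabaabbaaab
   3 |  21 | aaab
   4 |   8 | aaabbbaabaabbaaab
   5 |  22 | aab
   6 |   2 | aabaaaaaabbbaabaabbaaab
   7 |  14 | aabaabbaaab
   8 |  17 | aabbaaab
   9 |   9 | aabbbaabaabbaaab
  10 |  23 | ab
  11 |   3 | abaaaaaabbbaabaabbaaab
  12 |   0 | abaabaaaaaabbbaabaabbaaab
  13 |  15 | abaabbaaab
  14 |  18 | abbaaab
  15 |  10 | abbbaabaabbaaab
  16 |  24 | b
  17 |   4 | baaaaaabbbaabaabbaaab
  18 |  20 | baaab
  19 |   1 | baabaaaaaabbbaabaabbaaab
  20 |  13 | baabaabbaaab
  21 |  16 | baabbaaab
  22 |  19 | bbaaab
  23 |  12 | bbaabaabbaaab
  24 |  11 | bbbaabaabbaaab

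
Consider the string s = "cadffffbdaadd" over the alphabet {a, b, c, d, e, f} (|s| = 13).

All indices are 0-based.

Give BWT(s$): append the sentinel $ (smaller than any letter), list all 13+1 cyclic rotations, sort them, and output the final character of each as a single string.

rank  rotation        last
    0  $cadffffbdaadd  d
    1  aadd$cadffffbd  d
    2  add$cadffffbda  a
    3  adffffbdaadd$c  c
    4  bdaadd$cadffff  f
    5  cadffffbdaadd$  $
    6  d$cadffffbdaad  d
    7  daadd$cadffffb  b
    8  dd$cadffffbdaa  a
    9  dffffbdaadd$ca  a
   10  fbdaadd$cadfff  f
   11  ffbdaadd$cadff  f
   12  fffbdaadd$cadf  f
   13  ffffbdaadd$cad  d

ddacf$dbaafffd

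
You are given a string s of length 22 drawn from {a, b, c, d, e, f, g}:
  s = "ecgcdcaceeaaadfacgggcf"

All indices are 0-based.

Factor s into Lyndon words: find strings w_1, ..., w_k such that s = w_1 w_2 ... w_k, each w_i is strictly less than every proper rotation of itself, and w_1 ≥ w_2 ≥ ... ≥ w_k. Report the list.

emit factor 1: 'e' (i=0, period=1)
emit factor 2: 'cg' (i=1, period=2)
emit factor 3: 'cd' (i=3, period=2)
emit factor 4: 'c' (i=5, period=1)
emit factor 5: 'acee' (i=6, period=4)
emit factor 6: 'aaadfacgggcf' (i=10, period=12)

["e", "cg", "cd", "c", "acee", "aaadfacgggcf"]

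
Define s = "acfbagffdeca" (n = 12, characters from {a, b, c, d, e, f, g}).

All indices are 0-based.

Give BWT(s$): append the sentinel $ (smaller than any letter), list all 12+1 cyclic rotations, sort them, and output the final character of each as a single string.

rank  rotation       last
    0  $acfbagffdeca  a
    1  a$acfbagffdec  c
    2  acfbagffdeca$  $
    3  agffdeca$acfb  b
    4  bagffdeca$acf  f
    5  ca$acfbagffde  e
    6  cfbagffdeca$a  a
    7  deca$acfbagff  f
    8  eca$acfbagffd  d
    9  fbagffdeca$ac  c
   10  fdeca$acfbagf  f
   11  ffdeca$acfbag  g
   12  gffdeca$acfba  a

ac$bfeafdcfga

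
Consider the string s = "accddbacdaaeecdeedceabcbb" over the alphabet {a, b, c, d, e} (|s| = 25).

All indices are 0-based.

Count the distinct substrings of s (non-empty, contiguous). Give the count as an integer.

301

rank→(start, suffix):
  0 → (9, 'aaeecdeedceabcbb')
  1 → (20, 'abcbb')
  2 → (0, 'accddbacdaaeecdeedceabcbb')
  3 → (6, 'acdaaeecdeedceabcbb')
  4 → (10, 'aeecdeedceabcbb')
  5 → (24, 'b')
  6 → (5, 'bacdaaeecdeedceabcbb')
  7 → (23, 'bb')
  8 → (21, 'bcbb')
  9 → (22, 'cbb')
  10 → (1, 'ccddbacdaaeecdeedceabcbb')
  11 → (7, 'cdaaeecdeedceabcbb')
  12 → (2, 'cddbacdaaeecdeedceabcbb')
  13 → (13, 'cdeedceabcbb')
  14 → (18, 'ceabcbb')
  15 → (8, 'daaeecdeedceabcbb')
  16 → (4, 'dbacdaaeecdeedceabcbb')
  17 → (17, 'dceabcbb')
  18 → (3, 'ddbacdaaeecdeedceabcbb')
  19 → (14, 'deedceabcbb')
  20 → (19, 'eabcbb')
  21 → (12, 'ecdeedceabcbb')
  22 → (16, 'edceabcbb')
  23 → (11, 'eecdeedceabcbb')
  24 → (15, 'eedceabcbb')

SA = [9, 20, 0, 6, 10, 24, 5, 23, 21, 22, 1, 7, 2, 13, 18, 8, 4, 17, 3, 14, 19, 12, 16, 11, 15]
[i] adj suffixes → lcp
  [1] 9/20 → 1 ('a')
  [2] 20/0 → 1 ('a')
  [3] 0/6 → 2 ('ac')
  [4] 6/10 → 1 ('a')
  [5] 10/24 → 0 ('')
  [6] 24/5 → 1 ('b')
  [7] 5/23 → 1 ('b')
  [8] 23/21 → 1 ('b')
  [9] 21/22 → 0 ('')
  [10] 22/1 → 1 ('c')
  [11] 1/7 → 1 ('c')
  [12] 7/2 → 2 ('cd')
  [13] 2/13 → 2 ('cd')
  [14] 13/18 → 1 ('c')
  [15] 18/8 → 0 ('')
  [16] 8/4 → 1 ('d')
  [17] 4/17 → 1 ('d')
  [18] 17/3 → 1 ('d')
  [19] 3/14 → 1 ('d')
  [20] 14/19 → 0 ('')
  [21] 19/12 → 1 ('e')
  [22] 12/16 → 1 ('e')
  [23] 16/11 → 1 ('e')
  [24] 11/15 → 2 ('ee')

n(n+1)/2 = 25·26/2 = 325
Σ LCP = 0 + 1 + 1 + 2 + 1 + 0 + 1 + 1 + 1 + 0 + 1 + 1 + 2 + 2 + 1 + 0 + 1 + 1 + 1 + 1 + 0 + 1 + 1 + 1 + 2 = 24
distinct = 325 − 24 = 301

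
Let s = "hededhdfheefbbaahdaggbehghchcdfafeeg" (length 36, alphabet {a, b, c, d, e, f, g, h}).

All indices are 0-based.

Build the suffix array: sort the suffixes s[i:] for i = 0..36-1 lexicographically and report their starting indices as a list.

rank→(start, suffix):
  0 → (14, 'aahdaggbehghchcdfafeeg')
  1 → (31, 'afeeg')
  2 → (18, 'aggbehghchcdfafeeg')
  3 → (15, 'ahdaggbehghchcdfafeeg')
  4 → (13, 'baahdaggbehghchcdfafeeg')
  5 → (12, 'bbaahdaggbehghchcdfafeeg')
  6 → (21, 'behghchcdfafeeg')
  7 → (28, 'cdfafeeg')
  8 → (26, 'chcdfafeeg')
  9 → (17, 'daggbehghchcdfafeeg')
  10 → (2, 'dedhdfheefbbaahdaggbehghchcdfafeeg')
  11 → (29, 'dfafeeg')
  12 → (6, 'dfheefbbaahdaggbehghchcdfafeeg')
  13 → (4, 'dhdfheefbbaahdaggbehghchcdfafeeg')
  14 → (1, 'ededhdfheefbbaahdaggbehghchcdfafeeg')
  15 → (3, 'edhdfheefbbaahdaggbehghchcdfafeeg')
  16 → (9, 'eefbbaahdaggbehghchcdfafeeg')
  17 → (33, 'eeg')
  18 → (10, 'efbbaahdaggbehghchcdfafeeg')
  19 → (34, 'eg')
  20 → (22, 'ehghchcdfafeeg')
  21 → (30, 'fafeeg')
  22 → (11, 'fbbaahdaggbehghchcdfafeeg')
  23 → (32, 'feeg')
  24 → (7, 'fheefbbaahdaggbehghchcdfafeeg')
  25 → (35, 'g')
  26 → (20, 'gbehghchcdfafeeg')
  27 → (19, 'ggbehghchcdfafeeg')
  28 → (24, 'ghchcdfafeeg')
  29 → (27, 'hcdfafeeg')
  30 → (25, 'hchcdfafeeg')
  31 → (16, 'hdaggbehghchcdfafeeg')
  32 → (5, 'hdfheefbbaahdaggbehghchcdfafeeg')
  33 → (0, 'hededhdfheefbbaahdaggbehghchcdfafeeg')
  34 → (8, 'heefbbaahdaggbehghchcdfafeeg')
  35 → (23, 'hghchcdfafeeg')

[14, 31, 18, 15, 13, 12, 21, 28, 26, 17, 2, 29, 6, 4, 1, 3, 9, 33, 10, 34, 22, 30, 11, 32, 7, 35, 20, 19, 24, 27, 25, 16, 5, 0, 8, 23]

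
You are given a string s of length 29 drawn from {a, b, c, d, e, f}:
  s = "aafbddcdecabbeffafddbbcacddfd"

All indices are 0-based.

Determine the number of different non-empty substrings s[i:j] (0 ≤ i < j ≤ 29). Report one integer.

405

rank→(start, suffix):
  0 → (0, 'aafbddcdecabbeffafddbbcacddfd')
  1 → (10, 'abbeffafddbbcacddfd')
  2 → (23, 'acddfd')
  3 → (1, 'afbddcdecabbeffafddbbcacddfd')
  4 → (16, 'afddbbcacddfd')
  5 → (20, 'bbcacddfd')
  6 → (11, 'bbeffafddbbcacddfd')
  7 → (21, 'bcacddfd')
  8 → (3, 'bddcdecabbeffafddbbcacddfd')
  9 → (12, 'beffafddbbcacddfd')
  10 → (9, 'cabbeffafddbbcacddfd')
  11 → (22, 'cacddfd')
  12 → (24, 'cddfd')
  13 → (6, 'cdecabbeffafddbbcacddfd')
  14 → (28, 'd')
  15 → (19, 'dbbcacddfd')
  16 → (5, 'dcdecabbeffafddbbcacddfd')
  17 → (18, 'ddbbcacddfd')
  18 → (4, 'ddcdecabbeffafddbbcacddfd')
  19 → (25, 'ddfd')
  20 → (7, 'decabbeffafddbbcacddfd')
  21 → (26, 'dfd')
  22 → (8, 'ecabbeffafddbbcacddfd')
  23 → (13, 'effafddbbcacddfd')
  24 → (15, 'fafddbbcacddfd')
  25 → (2, 'fbddcdecabbeffafddbbcacddfd')
  26 → (27, 'fd')
  27 → (17, 'fddbbcacddfd')
  28 → (14, 'ffafddbbcacddfd')

SA = [0, 10, 23, 1, 16, 20, 11, 21, 3, 12, 9, 22, 24, 6, 28, 19, 5, 18, 4, 25, 7, 26, 8, 13, 15, 2, 27, 17, 14]
rank  pair      lcp
   1  s[0:],s[10:]  1  'a'
   2  s[10:],s[23:]  1  'a'
   3  s[23:],s[1:]  1  'a'
   4  s[1:],s[16:]  2  'af'
   5  s[16:],s[20:]  0  ''
   6  s[20:],s[11:]  2  'bb'
   7  s[11:],s[21:]  1  'b'
   8  s[21:],s[3:]  1  'b'
   9  s[3:],s[12:]  1  'b'
  10  s[12:],s[9:]  0  ''
  11  s[9:],s[22:]  2  'ca'
  12  s[22:],s[24:]  1  'c'
  13  s[24:],s[6:]  2  'cd'
  14  s[6:],s[28:]  0  ''
  15  s[28:],s[19:]  1  'd'
  16  s[19:],s[5:]  1  'd'
  17  s[5:],s[18:]  1  'd'
  18  s[18:],s[4:]  2  'dd'
  19  s[4:],s[25:]  2  'dd'
  20  s[25:],s[7:]  1  'd'
  21  s[7:],s[26:]  1  'd'
  22  s[26:],s[8:]  0  ''
  23  s[8:],s[13:]  1  'e'
  24  s[13:],s[15:]  0  ''
  25  s[15:],s[2:]  1  'f'
  26  s[2:],s[27:]  1  'f'
  27  s[27:],s[17:]  2  'fd'
  28  s[17:],s[14:]  1  'f'

n(n+1)/2 = 29·30/2 = 435
Σ LCP = 0 + 1 + 1 + 1 + 2 + 0 + 2 + 1 + 1 + 1 + 0 + 2 + 1 + 2 + 0 + 1 + 1 + 1 + 2 + 2 + 1 + 1 + 0 + 1 + 0 + 1 + 1 + 2 + 1 = 30
distinct = 435 − 30 = 405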